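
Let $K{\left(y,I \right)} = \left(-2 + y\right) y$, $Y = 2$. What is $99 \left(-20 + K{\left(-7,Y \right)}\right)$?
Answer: $4257$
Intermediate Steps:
$K{\left(y,I \right)} = y \left(-2 + y\right)$
$99 \left(-20 + K{\left(-7,Y \right)}\right) = 99 \left(-20 - 7 \left(-2 - 7\right)\right) = 99 \left(-20 - -63\right) = 99 \left(-20 + 63\right) = 99 \cdot 43 = 4257$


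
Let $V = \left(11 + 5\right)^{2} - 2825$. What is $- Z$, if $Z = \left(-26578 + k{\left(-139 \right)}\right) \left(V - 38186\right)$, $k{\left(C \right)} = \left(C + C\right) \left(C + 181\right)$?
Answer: $-1559041770$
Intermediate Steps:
$k{\left(C \right)} = 2 C \left(181 + C\right)$
$V = -2569$ ($V = 16^{2} - 2825 = 256 - 2825 = -2569$)
$Z = 1559041770$ ($Z = \left(-26578 + 2 \left(-139\right) \left(181 - 139\right)\right) \left(-2569 - 38186\right) = \left(-26578 + 2 \left(-139\right) 42\right) \left(-40755\right) = \left(-26578 - 11676\right) \left(-40755\right) = \left(-38254\right) \left(-40755\right) = 1559041770$)
$- Z = \left(-1\right) 1559041770 = -1559041770$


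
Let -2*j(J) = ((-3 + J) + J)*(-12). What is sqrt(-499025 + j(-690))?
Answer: I*sqrt(507323) ≈ 712.27*I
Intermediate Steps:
j(J) = -18 + 12*J (j(J) = -((-3 + J) + J)*(-12)/2 = -(-3 + 2*J)*(-12)/2 = -(36 - 24*J)/2 = -18 + 12*J)
sqrt(-499025 + j(-690)) = sqrt(-499025 + (-18 + 12*(-690))) = sqrt(-499025 + (-18 - 8280)) = sqrt(-499025 - 8298) = sqrt(-507323) = I*sqrt(507323)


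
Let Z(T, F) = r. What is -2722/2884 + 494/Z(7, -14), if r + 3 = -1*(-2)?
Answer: -713709/1442 ≈ -494.94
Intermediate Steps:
r = -1 (r = -3 - 1*(-2) = -3 + 2 = -1)
Z(T, F) = -1
-2722/2884 + 494/Z(7, -14) = -2722/2884 + 494/(-1) = -2722*1/2884 + 494*(-1) = -1361/1442 - 494 = -713709/1442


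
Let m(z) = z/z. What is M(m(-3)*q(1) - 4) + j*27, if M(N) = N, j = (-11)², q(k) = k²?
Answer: 3264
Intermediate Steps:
m(z) = 1
j = 121
M(m(-3)*q(1) - 4) + j*27 = (1*1² - 4) + 121*27 = (1*1 - 4) + 3267 = (1 - 4) + 3267 = -3 + 3267 = 3264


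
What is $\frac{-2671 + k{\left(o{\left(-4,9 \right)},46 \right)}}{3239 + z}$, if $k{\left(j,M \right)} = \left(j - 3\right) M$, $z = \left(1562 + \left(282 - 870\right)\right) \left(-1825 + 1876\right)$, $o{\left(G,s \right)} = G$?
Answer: $- \frac{2993}{52913} \approx -0.056565$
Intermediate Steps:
$z = 49674$ ($z = \left(1562 - 588\right) 51 = 974 \cdot 51 = 49674$)
$k{\left(j,M \right)} = M \left(-3 + j\right)$ ($k{\left(j,M \right)} = \left(-3 + j\right) M = M \left(-3 + j\right)$)
$\frac{-2671 + k{\left(o{\left(-4,9 \right)},46 \right)}}{3239 + z} = \frac{-2671 + 46 \left(-3 - 4\right)}{3239 + 49674} = \frac{-2671 + 46 \left(-7\right)}{52913} = \left(-2671 - 322\right) \frac{1}{52913} = \left(-2993\right) \frac{1}{52913} = - \frac{2993}{52913}$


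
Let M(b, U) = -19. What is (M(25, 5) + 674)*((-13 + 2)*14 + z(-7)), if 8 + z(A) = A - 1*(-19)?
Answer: -98250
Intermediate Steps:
z(A) = 11 + A (z(A) = -8 + (A - 1*(-19)) = -8 + (A + 19) = -8 + (19 + A) = 11 + A)
(M(25, 5) + 674)*((-13 + 2)*14 + z(-7)) = (-19 + 674)*((-13 + 2)*14 + (11 - 7)) = 655*(-11*14 + 4) = 655*(-154 + 4) = 655*(-150) = -98250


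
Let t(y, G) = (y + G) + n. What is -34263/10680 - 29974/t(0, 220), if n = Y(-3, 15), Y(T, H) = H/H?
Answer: -109231481/786760 ≈ -138.84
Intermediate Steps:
Y(T, H) = 1
n = 1
t(y, G) = 1 + G + y (t(y, G) = (y + G) + 1 = (G + y) + 1 = 1 + G + y)
-34263/10680 - 29974/t(0, 220) = -34263/10680 - 29974/(1 + 220 + 0) = -34263*1/10680 - 29974/221 = -11421/3560 - 29974*1/221 = -11421/3560 - 29974/221 = -109231481/786760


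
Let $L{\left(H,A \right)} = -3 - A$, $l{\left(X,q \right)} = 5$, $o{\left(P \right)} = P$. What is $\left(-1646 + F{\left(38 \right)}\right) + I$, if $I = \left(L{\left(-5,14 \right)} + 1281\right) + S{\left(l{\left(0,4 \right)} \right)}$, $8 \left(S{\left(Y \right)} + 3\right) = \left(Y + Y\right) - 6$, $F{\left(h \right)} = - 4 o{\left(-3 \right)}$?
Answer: $- \frac{745}{2} \approx -372.5$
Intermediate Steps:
$F{\left(h \right)} = 12$ ($F{\left(h \right)} = \left(-4\right) \left(-3\right) = 12$)
$S{\left(Y \right)} = - \frac{15}{4} + \frac{Y}{4}$ ($S{\left(Y \right)} = -3 + \frac{\left(Y + Y\right) - 6}{8} = -3 + \frac{2 Y - 6}{8} = -3 + \frac{-6 + 2 Y}{8} = -3 + \left(- \frac{3}{4} + \frac{Y}{4}\right) = - \frac{15}{4} + \frac{Y}{4}$)
$I = \frac{2523}{2}$ ($I = \left(\left(-3 - 14\right) + 1281\right) + \left(- \frac{15}{4} + \frac{1}{4} \cdot 5\right) = \left(\left(-3 - 14\right) + 1281\right) + \left(- \frac{15}{4} + \frac{5}{4}\right) = \left(-17 + 1281\right) - \frac{5}{2} = 1264 - \frac{5}{2} = \frac{2523}{2} \approx 1261.5$)
$\left(-1646 + F{\left(38 \right)}\right) + I = \left(-1646 + 12\right) + \frac{2523}{2} = -1634 + \frac{2523}{2} = - \frac{745}{2}$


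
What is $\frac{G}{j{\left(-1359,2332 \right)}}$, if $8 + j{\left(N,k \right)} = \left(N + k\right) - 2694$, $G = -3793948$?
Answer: $\frac{3793948}{1729} \approx 2194.3$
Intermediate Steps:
$j{\left(N,k \right)} = -2702 + N + k$ ($j{\left(N,k \right)} = -8 - \left(2694 - N - k\right) = -8 + \left(-2694 + N + k\right) = -2702 + N + k$)
$\frac{G}{j{\left(-1359,2332 \right)}} = - \frac{3793948}{-2702 - 1359 + 2332} = - \frac{3793948}{-1729} = \left(-3793948\right) \left(- \frac{1}{1729}\right) = \frac{3793948}{1729}$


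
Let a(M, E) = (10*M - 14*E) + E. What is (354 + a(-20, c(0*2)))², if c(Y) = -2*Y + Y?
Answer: 23716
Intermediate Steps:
c(Y) = -Y
a(M, E) = -13*E + 10*M (a(M, E) = (-14*E + 10*M) + E = -13*E + 10*M)
(354 + a(-20, c(0*2)))² = (354 + (-(-13)*0*2 + 10*(-20)))² = (354 + (-(-13)*0 - 200))² = (354 + (-13*0 - 200))² = (354 + (0 - 200))² = (354 - 200)² = 154² = 23716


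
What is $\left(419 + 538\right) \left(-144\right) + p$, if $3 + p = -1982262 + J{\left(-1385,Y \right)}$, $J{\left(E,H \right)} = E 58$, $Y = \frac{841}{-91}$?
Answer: $-2200403$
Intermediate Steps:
$Y = - \frac{841}{91}$ ($Y = 841 \left(- \frac{1}{91}\right) = - \frac{841}{91} \approx -9.2418$)
$J{\left(E,H \right)} = 58 E$
$p = -2062595$ ($p = -3 + \left(-1982262 + 58 \left(-1385\right)\right) = -3 - 2062592 = -2062595$)
$\left(419 + 538\right) \left(-144\right) + p = \left(419 + 538\right) \left(-144\right) - 2062595 = 957 \left(-144\right) - 2062595 = -137808 - 2062595 = -2200403$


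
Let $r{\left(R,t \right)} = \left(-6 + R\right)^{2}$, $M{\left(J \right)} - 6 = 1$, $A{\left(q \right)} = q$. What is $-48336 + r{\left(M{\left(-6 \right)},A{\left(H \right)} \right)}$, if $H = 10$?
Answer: $-48335$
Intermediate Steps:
$M{\left(J \right)} = 7$ ($M{\left(J \right)} = 6 + 1 = 7$)
$-48336 + r{\left(M{\left(-6 \right)},A{\left(H \right)} \right)} = -48336 + \left(-6 + 7\right)^{2} = -48336 + 1^{2} = -48336 + 1 = -48335$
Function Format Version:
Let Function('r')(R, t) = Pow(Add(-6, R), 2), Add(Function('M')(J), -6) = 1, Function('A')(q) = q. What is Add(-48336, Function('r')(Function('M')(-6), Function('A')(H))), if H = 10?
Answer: -48335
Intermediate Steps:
Function('M')(J) = 7 (Function('M')(J) = Add(6, 1) = 7)
Add(-48336, Function('r')(Function('M')(-6), Function('A')(H))) = Add(-48336, Pow(Add(-6, 7), 2)) = Add(-48336, Pow(1, 2)) = Add(-48336, 1) = -48335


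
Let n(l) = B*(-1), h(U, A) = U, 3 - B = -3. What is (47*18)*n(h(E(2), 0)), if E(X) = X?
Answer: -5076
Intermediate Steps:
B = 6 (B = 3 - 1*(-3) = 3 + 3 = 6)
n(l) = -6 (n(l) = 6*(-1) = -6)
(47*18)*n(h(E(2), 0)) = (47*18)*(-6) = 846*(-6) = -5076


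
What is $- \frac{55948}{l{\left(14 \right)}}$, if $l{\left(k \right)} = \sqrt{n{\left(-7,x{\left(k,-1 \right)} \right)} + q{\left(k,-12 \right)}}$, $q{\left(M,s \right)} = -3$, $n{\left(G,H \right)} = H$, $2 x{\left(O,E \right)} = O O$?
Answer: $- \frac{55948 \sqrt{95}}{95} \approx -5740.1$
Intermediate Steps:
$x{\left(O,E \right)} = \frac{O^{2}}{2}$ ($x{\left(O,E \right)} = \frac{O O}{2} = \frac{O^{2}}{2}$)
$l{\left(k \right)} = \sqrt{-3 + \frac{k^{2}}{2}}$ ($l{\left(k \right)} = \sqrt{\frac{k^{2}}{2} - 3} = \sqrt{-3 + \frac{k^{2}}{2}}$)
$- \frac{55948}{l{\left(14 \right)}} = - \frac{55948}{\frac{1}{2} \sqrt{-12 + 2 \cdot 14^{2}}} = - \frac{55948}{\frac{1}{2} \sqrt{-12 + 2 \cdot 196}} = - \frac{55948}{\frac{1}{2} \sqrt{-12 + 392}} = - \frac{55948}{\frac{1}{2} \sqrt{380}} = - \frac{55948}{\frac{1}{2} \cdot 2 \sqrt{95}} = - \frac{55948}{\sqrt{95}} = - 55948 \frac{\sqrt{95}}{95} = - \frac{55948 \sqrt{95}}{95}$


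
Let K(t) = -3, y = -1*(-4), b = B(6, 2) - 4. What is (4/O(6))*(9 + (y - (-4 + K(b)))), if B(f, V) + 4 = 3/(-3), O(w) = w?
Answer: 40/3 ≈ 13.333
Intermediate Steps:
B(f, V) = -5 (B(f, V) = -4 + 3/(-3) = -4 + 3*(-⅓) = -4 - 1 = -5)
b = -9 (b = -5 - 4 = -9)
y = 4
(4/O(6))*(9 + (y - (-4 + K(b)))) = (4/6)*(9 + (4 - (-4 - 3))) = (4*(⅙))*(9 + (4 - 1*(-7))) = 2*(9 + (4 + 7))/3 = 2*(9 + 11)/3 = (⅔)*20 = 40/3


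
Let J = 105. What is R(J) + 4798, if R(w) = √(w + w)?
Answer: 4798 + √210 ≈ 4812.5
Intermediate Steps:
R(w) = √2*√w (R(w) = √(2*w) = √2*√w)
R(J) + 4798 = √2*√105 + 4798 = √210 + 4798 = 4798 + √210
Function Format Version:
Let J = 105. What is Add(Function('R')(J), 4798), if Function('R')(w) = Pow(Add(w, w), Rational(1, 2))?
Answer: Add(4798, Pow(210, Rational(1, 2))) ≈ 4812.5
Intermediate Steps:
Function('R')(w) = Mul(Pow(2, Rational(1, 2)), Pow(w, Rational(1, 2))) (Function('R')(w) = Pow(Mul(2, w), Rational(1, 2)) = Mul(Pow(2, Rational(1, 2)), Pow(w, Rational(1, 2))))
Add(Function('R')(J), 4798) = Add(Mul(Pow(2, Rational(1, 2)), Pow(105, Rational(1, 2))), 4798) = Add(Pow(210, Rational(1, 2)), 4798) = Add(4798, Pow(210, Rational(1, 2)))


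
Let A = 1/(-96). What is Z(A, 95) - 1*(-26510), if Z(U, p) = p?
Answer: 26605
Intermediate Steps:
A = -1/96 ≈ -0.010417
Z(A, 95) - 1*(-26510) = 95 - 1*(-26510) = 95 + 26510 = 26605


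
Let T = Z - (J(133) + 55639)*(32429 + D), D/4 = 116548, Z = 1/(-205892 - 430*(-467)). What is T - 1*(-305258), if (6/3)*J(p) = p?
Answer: -70577867844908/2541 ≈ -2.7776e+10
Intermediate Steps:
J(p) = p/2
Z = -1/5082 (Z = 1/(-205892 + 200810) = 1/(-5082) = -1/5082 ≈ -0.00019677)
D = 466192 (D = 4*116548 = 466192)
T = -70578643505486/2541 (T = -1/5082 - ((½)*133 + 55639)*(32429 + 466192) = -1/5082 - (133/2 + 55639)*498621 = -1/5082 - 111411*498621/2 = -1/5082 - 1*55551864231/2 = -1/5082 - 55551864231/2 = -70578643505486/2541 ≈ -2.7776e+10)
T - 1*(-305258) = -70578643505486/2541 - 1*(-305258) = -70578643505486/2541 + 305258 = -70577867844908/2541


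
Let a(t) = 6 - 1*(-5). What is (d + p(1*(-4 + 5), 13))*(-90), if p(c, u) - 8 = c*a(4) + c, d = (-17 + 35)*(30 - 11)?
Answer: -32580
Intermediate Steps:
a(t) = 11 (a(t) = 6 + 5 = 11)
d = 342 (d = 18*19 = 342)
p(c, u) = 8 + 12*c (p(c, u) = 8 + (c*11 + c) = 8 + (11*c + c) = 8 + 12*c)
(d + p(1*(-4 + 5), 13))*(-90) = (342 + (8 + 12*(1*(-4 + 5))))*(-90) = (342 + (8 + 12*(1*1)))*(-90) = (342 + (8 + 12*1))*(-90) = (342 + (8 + 12))*(-90) = (342 + 20)*(-90) = 362*(-90) = -32580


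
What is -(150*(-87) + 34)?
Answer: 13016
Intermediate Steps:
-(150*(-87) + 34) = -(-13050 + 34) = -1*(-13016) = 13016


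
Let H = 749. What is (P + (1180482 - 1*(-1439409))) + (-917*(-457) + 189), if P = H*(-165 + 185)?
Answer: 3054129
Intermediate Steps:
P = 14980 (P = 749*(-165 + 185) = 749*20 = 14980)
(P + (1180482 - 1*(-1439409))) + (-917*(-457) + 189) = (14980 + (1180482 - 1*(-1439409))) + (-917*(-457) + 189) = (14980 + (1180482 + 1439409)) + (419069 + 189) = (14980 + 2619891) + 419258 = 2634871 + 419258 = 3054129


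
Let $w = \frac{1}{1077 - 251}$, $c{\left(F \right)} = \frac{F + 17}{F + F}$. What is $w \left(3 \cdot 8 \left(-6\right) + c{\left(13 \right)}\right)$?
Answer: $- \frac{1857}{10738} \approx -0.17294$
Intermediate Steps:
$c{\left(F \right)} = \frac{17 + F}{2 F}$
$w = \frac{1}{826} \approx 0.0012107$
$w \left(3 \cdot 8 \left(-6\right) + c{\left(13 \right)}\right) = \frac{3 \cdot 8 \left(-6\right) + \frac{17 + 13}{2 \cdot 13}}{826} = \frac{24 \left(-6\right) + \frac{1}{2} \cdot \frac{1}{13} \cdot 30}{826} = \frac{-144 + \frac{15}{13}}{826} = \frac{1}{826} \left(- \frac{1857}{13}\right) = - \frac{1857}{10738}$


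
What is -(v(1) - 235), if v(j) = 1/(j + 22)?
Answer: 5404/23 ≈ 234.96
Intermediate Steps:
v(j) = 1/(22 + j)
-(v(1) - 235) = -(1/(22 + 1) - 235) = -(1/23 - 235) = -1*(-5404/23) = 5404/23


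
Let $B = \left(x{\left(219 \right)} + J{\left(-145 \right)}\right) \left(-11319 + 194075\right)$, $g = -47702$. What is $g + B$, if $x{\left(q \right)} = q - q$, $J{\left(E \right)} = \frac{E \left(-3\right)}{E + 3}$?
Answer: $- \frac{43136272}{71} \approx -6.0755 \cdot 10^{5}$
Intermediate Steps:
$J{\left(E \right)} = - \frac{3 E}{3 + E}$ ($J{\left(E \right)} = \frac{\left(-3\right) E}{3 + E} = - \frac{3 E}{3 + E}$)
$x{\left(q \right)} = 0$
$B = - \frac{39749430}{71}$ ($B = \left(0 - - \frac{435}{3 - 145}\right) \left(-11319 + 194075\right) = \left(0 - - \frac{435}{-142}\right) 182756 = \left(0 - \left(-435\right) \left(- \frac{1}{142}\right)\right) 182756 = \left(0 - \frac{435}{142}\right) 182756 = \left(- \frac{435}{142}\right) 182756 = - \frac{39749430}{71} \approx -5.5985 \cdot 10^{5}$)
$g + B = -47702 - \frac{39749430}{71} = - \frac{43136272}{71}$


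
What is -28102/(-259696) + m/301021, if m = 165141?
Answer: 25672874639/39086974808 ≈ 0.65681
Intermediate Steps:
-28102/(-259696) + m/301021 = -28102/(-259696) + 165141/301021 = -28102*(-1/259696) + 165141*(1/301021) = 14051/129848 + 165141/301021 = 25672874639/39086974808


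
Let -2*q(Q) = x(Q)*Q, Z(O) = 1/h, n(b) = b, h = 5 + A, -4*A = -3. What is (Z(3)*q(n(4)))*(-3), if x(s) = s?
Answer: 96/23 ≈ 4.1739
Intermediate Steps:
A = 3/4 (A = -1/4*(-3) = 3/4 ≈ 0.75000)
h = 23/4 (h = 5 + 3/4 = 23/4 ≈ 5.7500)
Z(O) = 4/23 (Z(O) = 1/(23/4) = 4/23)
q(Q) = -Q**2/2 (q(Q) = -Q*Q/2 = -Q**2/2)
(Z(3)*q(n(4)))*(-3) = (4*(-1/2*4**2)/23)*(-3) = (4*(-1/2*16)/23)*(-3) = ((4/23)*(-8))*(-3) = -32/23*(-3) = 96/23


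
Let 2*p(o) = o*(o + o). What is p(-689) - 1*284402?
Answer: 190319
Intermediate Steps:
p(o) = o² (p(o) = (o*(o + o))/2 = (o*(2*o))/2 = (2*o²)/2 = o²)
p(-689) - 1*284402 = (-689)² - 1*284402 = 474721 - 284402 = 190319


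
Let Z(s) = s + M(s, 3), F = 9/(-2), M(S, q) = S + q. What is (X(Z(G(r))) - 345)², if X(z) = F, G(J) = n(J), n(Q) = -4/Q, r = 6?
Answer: 488601/4 ≈ 1.2215e+5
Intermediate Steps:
G(J) = -4/J
F = -9/2 (F = 9*(-½) = -9/2 ≈ -4.5000)
Z(s) = 3 + 2*s (Z(s) = s + (s + 3) = s + (3 + s) = 3 + 2*s)
X(z) = -9/2
(X(Z(G(r))) - 345)² = (-9/2 - 345)² = (-699/2)² = 488601/4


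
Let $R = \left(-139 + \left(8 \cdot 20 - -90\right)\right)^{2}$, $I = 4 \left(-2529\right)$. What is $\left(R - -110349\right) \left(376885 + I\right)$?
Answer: $44991553230$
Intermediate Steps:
$I = -10116$
$R = 12321$ ($R = \left(-139 + \left(160 + 90\right)\right)^{2} = \left(-139 + 250\right)^{2} = 111^{2} = 12321$)
$\left(R - -110349\right) \left(376885 + I\right) = \left(12321 - -110349\right) \left(376885 - 10116\right) = \left(12321 + 110349\right) 366769 = 122670 \cdot 366769 = 44991553230$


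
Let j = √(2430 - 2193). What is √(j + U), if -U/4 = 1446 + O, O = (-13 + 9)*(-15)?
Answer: √(-6024 + √237) ≈ 77.515*I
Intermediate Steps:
O = 60 (O = -4*(-15) = 60)
j = √237 ≈ 15.395
U = -6024 (U = -4*(1446 + 60) = -4*1506 = -6024)
√(j + U) = √(√237 - 6024) = √(-6024 + √237)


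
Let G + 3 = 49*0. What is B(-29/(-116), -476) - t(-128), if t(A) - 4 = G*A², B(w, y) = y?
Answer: 48672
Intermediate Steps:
G = -3 (G = -3 + 49*0 = -3 + 0 = -3)
t(A) = 4 - 3*A²
B(-29/(-116), -476) - t(-128) = -476 - (4 - 3*(-128)²) = -476 - (4 - 3*16384) = -476 - (4 - 49152) = -476 - 1*(-49148) = -476 + 49148 = 48672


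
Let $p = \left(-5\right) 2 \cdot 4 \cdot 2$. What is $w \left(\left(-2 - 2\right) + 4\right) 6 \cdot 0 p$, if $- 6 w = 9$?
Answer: $0$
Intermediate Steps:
$w = - \frac{3}{2}$ ($w = \left(- \frac{1}{6}\right) 9 = - \frac{3}{2} \approx -1.5$)
$p = -80$ ($p = \left(-10\right) 4 \cdot 2 = \left(-40\right) 2 = -80$)
$w \left(\left(-2 - 2\right) + 4\right) 6 \cdot 0 p = - \frac{3 \left(\left(-2 - 2\right) + 4\right) 6 \cdot 0}{2} \left(-80\right) = - \frac{3 \left(\left(-2 - 2\right) + 4\right) 0}{2} \left(-80\right) = - \frac{3 \left(-4 + 4\right) 0}{2} \left(-80\right) = - \frac{3 \cdot 0 \cdot 0}{2} \left(-80\right) = \left(- \frac{3}{2}\right) 0 \left(-80\right) = 0 \left(-80\right) = 0$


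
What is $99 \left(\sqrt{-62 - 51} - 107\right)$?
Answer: $-10593 + 99 i \sqrt{113} \approx -10593.0 + 1052.4 i$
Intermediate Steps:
$99 \left(\sqrt{-62 - 51} - 107\right) = 99 \left(\sqrt{-113} - 107\right) = 99 \left(i \sqrt{113} - 107\right) = 99 \left(-107 + i \sqrt{113}\right) = -10593 + 99 i \sqrt{113}$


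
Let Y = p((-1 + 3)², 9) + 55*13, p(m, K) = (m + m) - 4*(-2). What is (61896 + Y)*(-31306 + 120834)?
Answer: 5606870056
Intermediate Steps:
p(m, K) = 8 + 2*m (p(m, K) = 2*m + 8 = 8 + 2*m)
Y = 731 (Y = (8 + 2*(-1 + 3)²) + 55*13 = (8 + 2*2²) + 715 = (8 + 2*4) + 715 = (8 + 8) + 715 = 16 + 715 = 731)
(61896 + Y)*(-31306 + 120834) = (61896 + 731)*(-31306 + 120834) = 62627*89528 = 5606870056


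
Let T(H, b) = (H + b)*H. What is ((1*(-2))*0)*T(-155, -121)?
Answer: 0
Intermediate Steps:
T(H, b) = H*(H + b)
((1*(-2))*0)*T(-155, -121) = ((1*(-2))*0)*(-155*(-155 - 121)) = (-2*0)*(-155*(-276)) = 0*42780 = 0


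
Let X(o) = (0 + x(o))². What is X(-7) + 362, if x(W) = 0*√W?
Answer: 362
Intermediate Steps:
x(W) = 0
X(o) = 0 (X(o) = (0 + 0)² = 0² = 0)
X(-7) + 362 = 0 + 362 = 362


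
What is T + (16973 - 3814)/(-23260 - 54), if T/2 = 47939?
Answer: 2235286533/23314 ≈ 95877.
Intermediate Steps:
T = 95878 (T = 2*47939 = 95878)
T + (16973 - 3814)/(-23260 - 54) = 95878 + (16973 - 3814)/(-23260 - 54) = 95878 + 13159/(-23314) = 95878 + 13159*(-1/23314) = 95878 - 13159/23314 = 2235286533/23314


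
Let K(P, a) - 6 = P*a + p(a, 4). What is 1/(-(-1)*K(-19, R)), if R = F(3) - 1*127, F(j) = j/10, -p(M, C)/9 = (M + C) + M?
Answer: 10/46579 ≈ 0.00021469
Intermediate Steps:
p(M, C) = -18*M - 9*C (p(M, C) = -9*((M + C) + M) = -9*((C + M) + M) = -9*(C + 2*M) = -18*M - 9*C)
F(j) = j/10 (F(j) = j*(⅒) = j/10)
R = -1267/10 (R = (⅒)*3 - 1*127 = 3/10 - 127 = -1267/10 ≈ -126.70)
K(P, a) = -30 - 18*a + P*a (K(P, a) = 6 + (P*a + (-18*a - 9*4)) = 6 + (P*a + (-18*a - 36)) = 6 + (P*a + (-36 - 18*a)) = 6 + (-36 - 18*a + P*a) = -30 - 18*a + P*a)
1/(-(-1)*K(-19, R)) = 1/(-(-1)*(-30 - 18*(-1267/10) - 19*(-1267/10))) = 1/(-(-1)*(-30 + 11403/5 + 24073/10)) = 1/(-(-1)*46579/10) = 1/(-1*(-46579/10)) = 1/(46579/10) = 10/46579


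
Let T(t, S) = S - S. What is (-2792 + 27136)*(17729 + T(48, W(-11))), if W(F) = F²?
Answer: 431594776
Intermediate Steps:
T(t, S) = 0
(-2792 + 27136)*(17729 + T(48, W(-11))) = (-2792 + 27136)*(17729 + 0) = 24344*17729 = 431594776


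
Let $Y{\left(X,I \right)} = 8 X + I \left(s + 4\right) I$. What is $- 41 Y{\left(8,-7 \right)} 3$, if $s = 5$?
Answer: $-62115$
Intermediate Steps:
$Y{\left(X,I \right)} = 8 X + 9 I^{2}$ ($Y{\left(X,I \right)} = 8 X + I \left(5 + 4\right) I = 8 X + I 9 I = 8 X + 9 I I = 8 X + 9 I^{2}$)
$- 41 Y{\left(8,-7 \right)} 3 = - 41 \left(8 \cdot 8 + 9 \left(-7\right)^{2}\right) 3 = - 41 \left(64 + 9 \cdot 49\right) 3 = - 41 \left(64 + 441\right) 3 = \left(-41\right) 505 \cdot 3 = \left(-20705\right) 3 = -62115$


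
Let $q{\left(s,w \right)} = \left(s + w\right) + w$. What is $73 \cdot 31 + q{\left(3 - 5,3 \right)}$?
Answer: $2267$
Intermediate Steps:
$q{\left(s,w \right)} = s + 2 w$
$73 \cdot 31 + q{\left(3 - 5,3 \right)} = 73 \cdot 31 + \left(\left(3 - 5\right) + 2 \cdot 3\right) = 2263 + \left(\left(3 - 5\right) + 6\right) = 2263 + \left(-2 + 6\right) = 2263 + 4 = 2267$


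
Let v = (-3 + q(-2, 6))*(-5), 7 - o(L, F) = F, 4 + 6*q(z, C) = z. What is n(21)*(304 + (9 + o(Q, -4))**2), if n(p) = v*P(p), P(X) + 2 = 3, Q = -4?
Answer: 14080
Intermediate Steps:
P(X) = 1 (P(X) = -2 + 3 = 1)
q(z, C) = -2/3 + z/6
o(L, F) = 7 - F
v = 20 (v = (-3 + (-2/3 + (1/6)*(-2)))*(-5) = (-3 + (-2/3 - 1/3))*(-5) = (-3 - 1)*(-5) = -4*(-5) = 20)
n(p) = 20 (n(p) = 20*1 = 20)
n(21)*(304 + (9 + o(Q, -4))**2) = 20*(304 + (9 + (7 - 1*(-4)))**2) = 20*(304 + (9 + (7 + 4))**2) = 20*(304 + (9 + 11)**2) = 20*(304 + 20**2) = 20*(304 + 400) = 20*704 = 14080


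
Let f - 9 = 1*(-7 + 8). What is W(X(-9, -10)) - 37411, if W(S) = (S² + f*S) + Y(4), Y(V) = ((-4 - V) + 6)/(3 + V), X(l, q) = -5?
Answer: -262054/7 ≈ -37436.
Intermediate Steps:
f = 10 (f = 9 + 1*(-7 + 8) = 9 + 1*1 = 9 + 1 = 10)
Y(V) = (2 - V)/(3 + V)
W(S) = -2/7 + S² + 10*S (W(S) = (S² + 10*S) + (2 - 1*4)/(3 + 4) = (S² + 10*S) + (2 - 4)/7 = (S² + 10*S) + (⅐)*(-2) = (S² + 10*S) - 2/7 = -2/7 + S² + 10*S)
W(X(-9, -10)) - 37411 = (-2/7 + (-5)² + 10*(-5)) - 37411 = (-2/7 + 25 - 50) - 37411 = -177/7 - 37411 = -262054/7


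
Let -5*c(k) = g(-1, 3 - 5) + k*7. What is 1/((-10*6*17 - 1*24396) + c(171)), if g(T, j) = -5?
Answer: -5/128272 ≈ -3.8980e-5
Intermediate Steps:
c(k) = 1 - 7*k/5 (c(k) = -(-5 + k*7)/5 = -(-5 + 7*k)/5 = 1 - 7*k/5)
1/((-10*6*17 - 1*24396) + c(171)) = 1/((-10*6*17 - 1*24396) + (1 - 7/5*171)) = 1/((-60*17 - 24396) + (1 - 1197/5)) = 1/((-1020 - 24396) - 1192/5) = 1/(-25416 - 1192/5) = 1/(-128272/5) = -5/128272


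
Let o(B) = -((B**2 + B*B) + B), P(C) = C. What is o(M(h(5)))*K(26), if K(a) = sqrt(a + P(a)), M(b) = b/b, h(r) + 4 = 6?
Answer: -6*sqrt(13) ≈ -21.633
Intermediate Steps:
h(r) = 2 (h(r) = -4 + 6 = 2)
M(b) = 1
o(B) = -B - 2*B**2 (o(B) = -((B**2 + B**2) + B) = -(2*B**2 + B) = -(B + 2*B**2) = -B - 2*B**2)
K(a) = sqrt(2)*sqrt(a) (K(a) = sqrt(a + a) = sqrt(2*a) = sqrt(2)*sqrt(a))
o(M(h(5)))*K(26) = (-1*1*(1 + 2*1))*(sqrt(2)*sqrt(26)) = (-1*1*(1 + 2))*(2*sqrt(13)) = (-1*1*3)*(2*sqrt(13)) = -6*sqrt(13)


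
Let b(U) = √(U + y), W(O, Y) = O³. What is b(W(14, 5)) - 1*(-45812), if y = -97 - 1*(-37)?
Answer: 45812 + 2*√671 ≈ 45864.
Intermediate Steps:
y = -60 (y = -97 + 37 = -60)
b(U) = √(-60 + U) (b(U) = √(U - 60) = √(-60 + U))
b(W(14, 5)) - 1*(-45812) = √(-60 + 14³) - 1*(-45812) = √(-60 + 2744) + 45812 = √2684 + 45812 = 2*√671 + 45812 = 45812 + 2*√671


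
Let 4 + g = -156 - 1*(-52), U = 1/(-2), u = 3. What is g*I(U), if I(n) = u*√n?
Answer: -162*I*√2 ≈ -229.1*I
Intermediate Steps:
U = -½ ≈ -0.50000
g = -108 (g = -4 + (-156 - 1*(-52)) = -4 + (-156 + 52) = -4 - 104 = -108)
I(n) = 3*√n
g*I(U) = -324*√(-½) = -324*I*√2/2 = -162*I*√2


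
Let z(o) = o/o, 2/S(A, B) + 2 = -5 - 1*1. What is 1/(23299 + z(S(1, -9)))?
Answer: 1/23300 ≈ 4.2918e-5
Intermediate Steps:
S(A, B) = -1/4 (S(A, B) = 2/(-2 + (-5 - 1*1)) = 2/(-2 + (-5 - 1)) = 2/(-2 - 6) = 2/(-8) = 2*(-1/8) = -1/4)
z(o) = 1
1/(23299 + z(S(1, -9))) = 1/(23299 + 1) = 1/23300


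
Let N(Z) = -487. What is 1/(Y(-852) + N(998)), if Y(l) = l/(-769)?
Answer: -769/373651 ≈ -0.0020581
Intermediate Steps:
Y(l) = -l/769 (Y(l) = l*(-1/769) = -l/769)
1/(Y(-852) + N(998)) = 1/(-1/769*(-852) - 487) = 1/(852/769 - 487) = 1/(-373651/769) = -769/373651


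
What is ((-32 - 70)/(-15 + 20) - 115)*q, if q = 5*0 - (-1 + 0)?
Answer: -677/5 ≈ -135.40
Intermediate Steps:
q = 1 (q = 0 - 1*(-1) = 0 + 1 = 1)
((-32 - 70)/(-15 + 20) - 115)*q = ((-32 - 70)/(-15 + 20) - 115)*1 = (-102/5 - 115)*1 = -677/5*1 = -677/5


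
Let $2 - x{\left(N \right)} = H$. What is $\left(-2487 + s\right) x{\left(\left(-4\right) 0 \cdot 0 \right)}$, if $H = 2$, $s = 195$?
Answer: $0$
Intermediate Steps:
$x{\left(N \right)} = 0$ ($x{\left(N \right)} = 2 - 2 = 0$)
$\left(-2487 + s\right) x{\left(\left(-4\right) 0 \cdot 0 \right)} = \left(-2487 + 195\right) 0 = \left(-2292\right) 0 = 0$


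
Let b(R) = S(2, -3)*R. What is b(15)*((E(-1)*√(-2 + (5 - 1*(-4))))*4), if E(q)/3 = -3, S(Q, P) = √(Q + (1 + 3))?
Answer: -540*√42 ≈ -3499.6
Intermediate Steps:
S(Q, P) = √(4 + Q) (S(Q, P) = √(Q + 4) = √(4 + Q))
E(q) = -9 (E(q) = 3*(-3) = -9)
b(R) = R*√6 (b(R) = √(4 + 2)*R = √6*R = R*√6)
b(15)*((E(-1)*√(-2 + (5 - 1*(-4))))*4) = (15*√6)*(-9*√(-2 + (5 - 1*(-4)))*4) = (15*√6)*(-9*√(-2 + (5 + 4))*4) = (15*√6)*(-9*√(-2 + 9)*4) = (15*√6)*(-9*√7*4) = (15*√6)*(-36*√7) = -540*√42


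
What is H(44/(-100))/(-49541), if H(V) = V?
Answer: 11/1238525 ≈ 8.8815e-6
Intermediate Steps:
H(44/(-100))/(-49541) = (44/(-100))/(-49541) = (44*(-1/100))*(-1/49541) = -11/25*(-1/49541) = 11/1238525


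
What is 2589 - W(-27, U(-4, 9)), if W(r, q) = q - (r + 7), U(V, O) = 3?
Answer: 2566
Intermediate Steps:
W(r, q) = -7 + q - r (W(r, q) = q - (7 + r) = q + (-7 - r) = -7 + q - r)
2589 - W(-27, U(-4, 9)) = 2589 - (-7 + 3 - 1*(-27)) = 2589 - (-7 + 3 + 27) = 2589 - 1*23 = 2589 - 23 = 2566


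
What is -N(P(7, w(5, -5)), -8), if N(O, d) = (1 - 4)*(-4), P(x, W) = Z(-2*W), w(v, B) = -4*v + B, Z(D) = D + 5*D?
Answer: -12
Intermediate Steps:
Z(D) = 6*D
w(v, B) = B - 4*v
P(x, W) = -12*W (P(x, W) = 6*(-2*W) = -12*W)
N(O, d) = 12 (N(O, d) = -3*(-4) = 12)
-N(P(7, w(5, -5)), -8) = -1*12 = -12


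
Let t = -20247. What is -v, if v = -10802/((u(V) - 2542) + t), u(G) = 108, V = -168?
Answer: -10802/22681 ≈ -0.47626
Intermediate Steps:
v = 10802/22681 (v = -10802/((108 - 2542) - 20247) = -10802/(-2434 - 20247) = -10802/(-22681) = -10802*(-1/22681) = 10802/22681 ≈ 0.47626)
-v = -1*10802/22681 = -10802/22681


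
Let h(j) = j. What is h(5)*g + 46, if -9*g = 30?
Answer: 88/3 ≈ 29.333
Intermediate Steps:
g = -10/3 (g = -⅑*30 = -10/3 ≈ -3.3333)
h(5)*g + 46 = 5*(-10/3) + 46 = -50/3 + 46 = 88/3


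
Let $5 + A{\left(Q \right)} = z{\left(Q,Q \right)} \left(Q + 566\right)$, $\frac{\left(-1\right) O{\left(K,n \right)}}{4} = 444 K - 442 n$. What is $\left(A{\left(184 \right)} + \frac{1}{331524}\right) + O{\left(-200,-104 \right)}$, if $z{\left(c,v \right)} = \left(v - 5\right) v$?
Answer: $\frac{8246103534253}{331524} \approx 2.4873 \cdot 10^{7}$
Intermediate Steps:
$z{\left(c,v \right)} = v \left(-5 + v\right)$ ($z{\left(c,v \right)} = \left(-5 + v\right) v = v \left(-5 + v\right)$)
$O{\left(K,n \right)} = - 1776 K + 1768 n$ ($O{\left(K,n \right)} = - 4 \left(444 K - 442 n\right) = - 4 \left(- 442 n + 444 K\right) = - 1776 K + 1768 n$)
$A{\left(Q \right)} = -5 + Q \left(-5 + Q\right) \left(566 + Q\right)$ ($A{\left(Q \right)} = -5 + Q \left(-5 + Q\right) \left(Q + 566\right) = -5 + Q \left(-5 + Q\right) \left(566 + Q\right)$)
$\left(A{\left(184 \right)} + \frac{1}{331524}\right) + O{\left(-200,-104 \right)} = \left(\left(-5 + 184^{3} - 520720 + 561 \cdot 184^{2}\right) + \frac{1}{331524}\right) + \left(\left(-1776\right) \left(-200\right) + 1768 \left(-104\right)\right) = \left(\left(-5 + 6229504 - 520720 + 561 \cdot 33856\right) + \frac{1}{331524}\right) + \left(355200 - 183872\right) = \left(\left(-5 + 6229504 - 520720 + 18993216\right) + \frac{1}{331524}\right) + 171328 = \left(24701995 + \frac{1}{331524}\right) + 171328 = \frac{8189304190381}{331524} + 171328 = \frac{8246103534253}{331524}$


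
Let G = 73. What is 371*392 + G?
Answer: 145505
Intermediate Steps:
371*392 + G = 371*392 + 73 = 145432 + 73 = 145505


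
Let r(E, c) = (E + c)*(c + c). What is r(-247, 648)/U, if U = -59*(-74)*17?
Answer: 259848/37111 ≈ 7.0019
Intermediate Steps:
r(E, c) = 2*c*(E + c) (r(E, c) = (E + c)*(2*c) = 2*c*(E + c))
U = 74222 (U = 4366*17 = 74222)
r(-247, 648)/U = (2*648*(-247 + 648))/74222 = (2*648*401)*(1/74222) = 519696*(1/74222) = 259848/37111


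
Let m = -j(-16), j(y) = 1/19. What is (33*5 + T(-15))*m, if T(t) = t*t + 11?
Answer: -401/19 ≈ -21.105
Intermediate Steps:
j(y) = 1/19
m = -1/19 (m = -1*1/19 = -1/19 ≈ -0.052632)
T(t) = 11 + t**2 (T(t) = t**2 + 11 = 11 + t**2)
(33*5 + T(-15))*m = (33*5 + (11 + (-15)**2))*(-1/19) = (165 + (11 + 225))*(-1/19) = (165 + 236)*(-1/19) = 401*(-1/19) = -401/19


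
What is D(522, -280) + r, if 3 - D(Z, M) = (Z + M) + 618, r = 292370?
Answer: 291513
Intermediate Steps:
D(Z, M) = -615 - M - Z (D(Z, M) = 3 - ((Z + M) + 618) = 3 - ((M + Z) + 618) = 3 - (618 + M + Z) = 3 + (-618 - M - Z) = -615 - M - Z)
D(522, -280) + r = (-615 - 1*(-280) - 1*522) + 292370 = (-615 + 280 - 522) + 292370 = -857 + 292370 = 291513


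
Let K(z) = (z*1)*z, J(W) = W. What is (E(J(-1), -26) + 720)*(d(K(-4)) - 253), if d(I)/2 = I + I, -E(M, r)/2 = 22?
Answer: -127764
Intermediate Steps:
K(z) = z² (K(z) = z*z = z²)
E(M, r) = -44 (E(M, r) = -2*22 = -44)
d(I) = 4*I (d(I) = 2*(I + I) = 2*(2*I) = 4*I)
(E(J(-1), -26) + 720)*(d(K(-4)) - 253) = (-44 + 720)*(4*(-4)² - 253) = 676*(4*16 - 253) = 676*(64 - 253) = 676*(-189) = -127764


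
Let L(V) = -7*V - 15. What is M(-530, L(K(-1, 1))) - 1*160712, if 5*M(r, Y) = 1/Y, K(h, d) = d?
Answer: -17678321/110 ≈ -1.6071e+5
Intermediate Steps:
L(V) = -15 - 7*V
M(r, Y) = 1/(5*Y)
M(-530, L(K(-1, 1))) - 1*160712 = 1/(5*(-15 - 7*1)) - 1*160712 = 1/(5*(-15 - 7)) - 160712 = (⅕)/(-22) - 160712 = (⅕)*(-1/22) - 160712 = -1/110 - 160712 = -17678321/110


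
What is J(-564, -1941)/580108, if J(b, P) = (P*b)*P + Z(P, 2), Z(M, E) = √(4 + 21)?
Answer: -2124859279/580108 ≈ -3662.9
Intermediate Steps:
Z(M, E) = 5 (Z(M, E) = √25 = 5)
J(b, P) = 5 + b*P² (J(b, P) = (P*b)*P + 5 = b*P² + 5 = 5 + b*P²)
J(-564, -1941)/580108 = (5 - 564*(-1941)²)/580108 = (5 - 564*3767481)*(1/580108) = (5 - 2124859284)*(1/580108) = -2124859279*1/580108 = -2124859279/580108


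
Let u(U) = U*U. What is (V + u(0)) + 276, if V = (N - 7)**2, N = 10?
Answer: 285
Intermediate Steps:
u(U) = U**2
V = 9 (V = (10 - 7)**2 = 3**2 = 9)
(V + u(0)) + 276 = (9 + 0**2) + 276 = (9 + 0) + 276 = 9 + 276 = 285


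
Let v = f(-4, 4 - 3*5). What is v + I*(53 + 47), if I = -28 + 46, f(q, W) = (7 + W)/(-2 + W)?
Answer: 23404/13 ≈ 1800.3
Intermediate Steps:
f(q, W) = (7 + W)/(-2 + W)
v = 4/13 (v = (7 + (4 - 3*5))/(-2 + (4 - 3*5)) = (7 + (4 - 15))/(-2 + (4 - 15)) = (7 - 11)/(-2 - 11) = -4/(-13) = -1/13*(-4) = 4/13 ≈ 0.30769)
I = 18
v + I*(53 + 47) = 4/13 + 18*(53 + 47) = 4/13 + 18*100 = 4/13 + 1800 = 23404/13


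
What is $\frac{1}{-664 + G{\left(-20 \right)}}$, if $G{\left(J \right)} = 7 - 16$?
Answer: $- \frac{1}{673} \approx -0.0014859$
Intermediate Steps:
$G{\left(J \right)} = -9$ ($G{\left(J \right)} = 7 - 16 = -9$)
$\frac{1}{-664 + G{\left(-20 \right)}} = \frac{1}{-664 - 9} = \frac{1}{-673} = - \frac{1}{673}$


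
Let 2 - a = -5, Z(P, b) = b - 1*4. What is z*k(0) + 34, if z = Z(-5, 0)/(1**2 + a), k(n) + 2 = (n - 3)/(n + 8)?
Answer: 563/16 ≈ 35.188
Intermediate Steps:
k(n) = -2 + (-3 + n)/(8 + n) (k(n) = -2 + (n - 3)/(n + 8) = -2 + (-3 + n)/(8 + n))
Z(P, b) = -4 + b (Z(P, b) = b - 4 = -4 + b)
a = 7 (a = 2 - 1*(-5) = 2 + 5 = 7)
z = -1/2 (z = (-4 + 0)/(1**2 + 7) = -4/(1 + 7) = -4/8 = (1/8)*(-4) = -1/2 ≈ -0.50000)
z*k(0) + 34 = -(-19 - 1*0)/(2*(8 + 0)) + 34 = -(-19 + 0)/(2*8) + 34 = -(-19)/16 + 34 = -1/2*(-19/8) + 34 = 19/16 + 34 = 563/16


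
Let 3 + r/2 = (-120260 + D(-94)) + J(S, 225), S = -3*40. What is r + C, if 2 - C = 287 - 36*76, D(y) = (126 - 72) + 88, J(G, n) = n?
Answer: -237341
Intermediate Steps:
S = -120
D(y) = 142 (D(y) = 54 + 88 = 142)
r = -239792 (r = -6 + 2*((-120260 + 142) + 225) = -6 + 2*(-120118 + 225) = -6 + 2*(-119893) = -6 - 239786 = -239792)
C = 2451 (C = 2 - (287 - 36*76) = 2 - (287 - 2736) = 2 - 1*(-2449) = 2 + 2449 = 2451)
r + C = -239792 + 2451 = -237341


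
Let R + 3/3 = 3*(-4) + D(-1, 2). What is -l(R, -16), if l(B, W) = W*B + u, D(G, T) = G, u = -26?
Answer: -198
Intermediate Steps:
R = -14 (R = -1 + (3*(-4) - 1) = -1 + (-12 - 1) = -1 - 13 = -14)
l(B, W) = -26 + B*W (l(B, W) = W*B - 26 = B*W - 26 = -26 + B*W)
-l(R, -16) = -(-26 - 14*(-16)) = -(-26 + 224) = -1*198 = -198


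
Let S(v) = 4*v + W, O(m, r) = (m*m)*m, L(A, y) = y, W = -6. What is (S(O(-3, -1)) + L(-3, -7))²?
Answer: 14641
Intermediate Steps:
O(m, r) = m³ (O(m, r) = m²*m = m³)
S(v) = -6 + 4*v (S(v) = 4*v - 6 = -6 + 4*v)
(S(O(-3, -1)) + L(-3, -7))² = ((-6 + 4*(-3)³) - 7)² = ((-6 + 4*(-27)) - 7)² = ((-6 - 108) - 7)² = (-114 - 7)² = (-121)² = 14641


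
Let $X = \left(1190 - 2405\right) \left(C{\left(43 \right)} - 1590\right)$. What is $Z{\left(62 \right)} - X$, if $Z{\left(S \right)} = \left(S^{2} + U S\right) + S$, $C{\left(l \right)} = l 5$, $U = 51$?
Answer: $-1663557$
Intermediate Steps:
$C{\left(l \right)} = 5 l$
$Z{\left(S \right)} = S^{2} + 52 S$ ($Z{\left(S \right)} = \left(S^{2} + 51 S\right) + S = S^{2} + 52 S$)
$X = 1670625$ ($X = \left(1190 - 2405\right) \left(5 \cdot 43 - 1590\right) = - 1215 \left(215 - 1590\right) = \left(-1215\right) \left(-1375\right) = 1670625$)
$Z{\left(62 \right)} - X = 62 \left(52 + 62\right) - 1670625 = 62 \cdot 114 - 1670625 = 7068 - 1670625 = -1663557$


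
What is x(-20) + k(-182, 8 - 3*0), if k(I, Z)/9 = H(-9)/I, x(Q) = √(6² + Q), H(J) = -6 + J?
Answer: 863/182 ≈ 4.7418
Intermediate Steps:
x(Q) = √(36 + Q)
k(I, Z) = -135/I (k(I, Z) = 9*((-6 - 9)/I) = 9*(-15/I) = -135/I)
x(-20) + k(-182, 8 - 3*0) = √(36 - 20) - 135/(-182) = √16 - 135*(-1/182) = 4 + 135/182 = 863/182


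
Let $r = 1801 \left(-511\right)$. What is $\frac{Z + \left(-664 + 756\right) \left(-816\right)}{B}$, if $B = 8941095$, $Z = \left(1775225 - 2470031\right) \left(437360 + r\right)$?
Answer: $\frac{37284130826}{993455} \approx 37530.0$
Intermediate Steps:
$r = -920311$
$Z = 335557252506$ ($Z = \left(1775225 - 2470031\right) \left(437360 - 920311\right) = \left(-694806\right) \left(-482951\right) = 335557252506$)
$\frac{Z + \left(-664 + 756\right) \left(-816\right)}{B} = \frac{335557252506 + \left(-664 + 756\right) \left(-816\right)}{8941095} = \left(335557252506 + 92 \left(-816\right)\right) \frac{1}{8941095} = \left(335557252506 - 75072\right) \frac{1}{8941095} = 335557177434 \cdot \frac{1}{8941095} = \frac{37284130826}{993455}$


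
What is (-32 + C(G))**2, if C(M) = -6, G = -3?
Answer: 1444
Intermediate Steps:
(-32 + C(G))**2 = (-32 - 6)**2 = (-38)**2 = 1444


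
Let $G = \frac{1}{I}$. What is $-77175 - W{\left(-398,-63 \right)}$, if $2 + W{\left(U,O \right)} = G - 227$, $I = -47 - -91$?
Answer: $- \frac{3385625}{44} \approx -76946.0$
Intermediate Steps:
$I = 44$ ($I = -47 + 91 = 44$)
$G = \frac{1}{44} \approx 0.022727$
$W{\left(U,O \right)} = - \frac{10075}{44}$ ($W{\left(U,O \right)} = -2 + \left(\frac{1}{44} - 227\right) = -2 - \frac{9987}{44} = - \frac{10075}{44}$)
$-77175 - W{\left(-398,-63 \right)} = -77175 - - \frac{10075}{44} = -77175 + \frac{10075}{44} = - \frac{3385625}{44}$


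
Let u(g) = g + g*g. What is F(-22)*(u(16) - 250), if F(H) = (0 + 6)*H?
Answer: -2904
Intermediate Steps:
u(g) = g + g²
F(H) = 6*H
F(-22)*(u(16) - 250) = (6*(-22))*(16*(1 + 16) - 250) = -132*(16*17 - 250) = -132*(272 - 250) = -132*22 = -2904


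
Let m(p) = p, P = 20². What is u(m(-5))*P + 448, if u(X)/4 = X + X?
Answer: -15552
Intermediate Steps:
P = 400
u(X) = 8*X (u(X) = 4*(X + X) = 4*(2*X) = 8*X)
u(m(-5))*P + 448 = (8*(-5))*400 + 448 = -40*400 + 448 = -16000 + 448 = -15552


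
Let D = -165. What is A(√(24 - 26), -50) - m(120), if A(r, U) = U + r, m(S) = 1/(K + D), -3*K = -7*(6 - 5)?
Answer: -24397/488 + I*√2 ≈ -49.994 + 1.4142*I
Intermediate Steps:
K = 7/3 (K = -(-7)*(6 - 5)/3 = -(-7)/3 = -⅓*(-7) = 7/3 ≈ 2.3333)
m(S) = -3/488 (m(S) = 1/(7/3 - 165) = 1/(-488/3) = -3/488)
A(√(24 - 26), -50) - m(120) = (-50 + √(24 - 26)) - 1*(-3/488) = (-50 + √(-2)) + 3/488 = (-50 + I*√2) + 3/488 = -24397/488 + I*√2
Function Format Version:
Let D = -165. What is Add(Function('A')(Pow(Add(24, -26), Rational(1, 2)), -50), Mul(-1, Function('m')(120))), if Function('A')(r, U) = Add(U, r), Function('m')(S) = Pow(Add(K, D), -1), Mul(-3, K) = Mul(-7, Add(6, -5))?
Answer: Add(Rational(-24397, 488), Mul(I, Pow(2, Rational(1, 2)))) ≈ Add(-49.994, Mul(1.4142, I))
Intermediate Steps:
K = Rational(7, 3) (K = Mul(Rational(-1, 3), Mul(-7, Add(6, -5))) = Mul(Rational(-1, 3), Mul(-7, 1)) = Mul(Rational(-1, 3), -7) = Rational(7, 3) ≈ 2.3333)
Function('m')(S) = Rational(-3, 488) (Function('m')(S) = Pow(Add(Rational(7, 3), -165), -1) = Pow(Rational(-488, 3), -1) = Rational(-3, 488))
Add(Function('A')(Pow(Add(24, -26), Rational(1, 2)), -50), Mul(-1, Function('m')(120))) = Add(Add(-50, Pow(Add(24, -26), Rational(1, 2))), Mul(-1, Rational(-3, 488))) = Add(Add(-50, Pow(-2, Rational(1, 2))), Rational(3, 488)) = Add(Add(-50, Mul(I, Pow(2, Rational(1, 2)))), Rational(3, 488)) = Add(Rational(-24397, 488), Mul(I, Pow(2, Rational(1, 2))))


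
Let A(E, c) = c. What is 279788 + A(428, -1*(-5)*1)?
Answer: 279793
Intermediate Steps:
279788 + A(428, -1*(-5)*1) = 279788 - 1*(-5)*1 = 279788 + 5*1 = 279788 + 5 = 279793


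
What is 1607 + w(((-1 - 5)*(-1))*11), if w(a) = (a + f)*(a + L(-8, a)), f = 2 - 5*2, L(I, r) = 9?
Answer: 5957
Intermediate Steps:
f = -8 (f = 2 - 10 = -8)
w(a) = (-8 + a)*(9 + a) (w(a) = (a - 8)*(a + 9) = (-8 + a)*(9 + a))
1607 + w(((-1 - 5)*(-1))*11) = 1607 + (-72 + ((-1 - 5)*(-1))*11 + (((-1 - 5)*(-1))*11)²) = 1607 + (-72 - 6*(-1)*11 + (-6*(-1)*11)²) = 1607 + (-72 + 6*11 + (6*11)²) = 1607 + (-72 + 66 + 66²) = 1607 + (-72 + 66 + 4356) = 1607 + 4350 = 5957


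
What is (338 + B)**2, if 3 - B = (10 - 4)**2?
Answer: 93025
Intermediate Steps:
B = -33 (B = 3 - (10 - 4)**2 = 3 - 1*6**2 = 3 - 1*36 = 3 - 36 = -33)
(338 + B)**2 = (338 - 33)**2 = 305**2 = 93025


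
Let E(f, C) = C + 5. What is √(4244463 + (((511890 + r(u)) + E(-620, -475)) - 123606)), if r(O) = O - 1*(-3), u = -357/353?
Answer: 13*√3415524571/353 ≈ 2152.3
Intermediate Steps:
E(f, C) = 5 + C
u = -357/353 (u = -357*1/353 = -357/353 ≈ -1.0113)
r(O) = 3 + O (r(O) = O + 3 = 3 + O)
√(4244463 + (((511890 + r(u)) + E(-620, -475)) - 123606)) = √(4244463 + (((511890 + (3 - 357/353)) + (5 - 475)) - 123606)) = √(4244463 + (((511890 + 702/353) - 470) - 123606)) = √(4244463 + ((180697872/353 - 470) - 123606)) = √(4244463 + (180531962/353 - 123606)) = √(4244463 + 136899044/353) = √(1635194483/353) = 13*√3415524571/353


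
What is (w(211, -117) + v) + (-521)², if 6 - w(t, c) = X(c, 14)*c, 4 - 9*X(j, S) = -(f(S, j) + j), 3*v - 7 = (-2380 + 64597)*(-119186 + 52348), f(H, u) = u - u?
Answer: -4157649905/3 ≈ -1.3859e+9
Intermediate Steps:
f(H, u) = 0
v = -4158459839/3 (v = 7/3 + ((-2380 + 64597)*(-119186 + 52348))/3 = 7/3 + (62217*(-66838))/3 = 7/3 + (⅓)*(-4158459846) = 7/3 - 1386153282 = -4158459839/3 ≈ -1.3862e+9)
X(j, S) = 4/9 + j/9 (X(j, S) = 4/9 - (-1)*(0 + j)/9 = 4/9 - (-1)*j/9 = 4/9 + j/9)
w(t, c) = 6 - c*(4/9 + c/9) (w(t, c) = 6 - (4/9 + c/9)*c = 6 - c*(4/9 + c/9))
(w(211, -117) + v) + (-521)² = ((6 - ⅑*(-117)*(4 - 117)) - 4158459839/3) + (-521)² = ((6 - ⅑*(-117)*(-113)) - 4158459839/3) + 271441 = ((6 - 1469) - 4158459839/3) + 271441 = (-1463 - 4158459839/3) + 271441 = -4158464228/3 + 271441 = -4157649905/3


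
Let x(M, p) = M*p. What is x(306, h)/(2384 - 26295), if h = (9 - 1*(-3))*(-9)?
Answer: 33048/23911 ≈ 1.3821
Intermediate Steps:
h = -108 (h = (9 + 3)*(-9) = 12*(-9) = -108)
x(306, h)/(2384 - 26295) = (306*(-108))/(2384 - 26295) = -33048/(-23911) = -33048*(-1/23911) = 33048/23911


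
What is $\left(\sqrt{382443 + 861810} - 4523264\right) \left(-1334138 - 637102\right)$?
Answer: $8916438927360 - 1971240 \sqrt{1244253} \approx 8.9142 \cdot 10^{12}$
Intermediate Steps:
$\left(\sqrt{382443 + 861810} - 4523264\right) \left(-1334138 - 637102\right) = \left(\sqrt{1244253} - 4523264\right) \left(-1971240\right) = \left(-4523264 + \sqrt{1244253}\right) \left(-1971240\right) = 8916438927360 - 1971240 \sqrt{1244253}$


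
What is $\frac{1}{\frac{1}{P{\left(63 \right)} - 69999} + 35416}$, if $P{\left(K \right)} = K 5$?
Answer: $\frac{69684}{2467928543} \approx 2.8236 \cdot 10^{-5}$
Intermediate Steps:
$P{\left(K \right)} = 5 K$
$\frac{1}{\frac{1}{P{\left(63 \right)} - 69999} + 35416} = \frac{1}{\frac{1}{5 \cdot 63 - 69999} + 35416} = \frac{1}{\frac{1}{315 - 69999} + 35416} = \frac{1}{\frac{1}{-69684} + 35416} = \frac{1}{- \frac{1}{69684} + 35416} = \frac{1}{\frac{2467928543}{69684}} = \frac{69684}{2467928543}$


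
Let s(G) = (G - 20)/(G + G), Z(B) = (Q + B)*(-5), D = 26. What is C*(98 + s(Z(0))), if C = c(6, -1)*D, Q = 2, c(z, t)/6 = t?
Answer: -15522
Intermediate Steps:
c(z, t) = 6*t
Z(B) = -10 - 5*B (Z(B) = (2 + B)*(-5) = -10 - 5*B)
C = -156 (C = (6*(-1))*26 = -6*26 = -156)
s(G) = (-20 + G)/(2*G) (s(G) = (-20 + G)/((2*G)) = (-20 + G)*(1/(2*G)) = (-20 + G)/(2*G))
C*(98 + s(Z(0))) = -156*(98 + (-20 + (-10 - 5*0))/(2*(-10 - 5*0))) = -156*(98 + (-20 + (-10 + 0))/(2*(-10 + 0))) = -156*(98 + (1/2)*(-20 - 10)/(-10)) = -156*(98 + (1/2)*(-1/10)*(-30)) = -156*(98 + 3/2) = -156*199/2 = -15522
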